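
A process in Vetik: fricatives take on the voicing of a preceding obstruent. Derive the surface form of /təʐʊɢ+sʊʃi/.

The rule targets /s/ (voiceless alveolar fricative), which sits after the trigger /ɢ/ (voiced).
The voiced alveolar fricative is [z], so /s/ → [z].

[təʐʊɢzʊʃi]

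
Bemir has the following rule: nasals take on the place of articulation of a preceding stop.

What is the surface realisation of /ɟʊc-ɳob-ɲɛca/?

[ɟʊcɲobmɛca]

The rule targets /ɳ/ (voiced retroflex nasal), which sits after the trigger /c/ (palatal).
Changing only its place to palatal gives [ɲ] — the voiced palatal nasal.
The same rule applies at the second boundary: /ɲ/ → [m] next to /b/.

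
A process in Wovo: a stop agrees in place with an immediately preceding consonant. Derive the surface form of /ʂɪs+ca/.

[ʂɪsta]

/c/ is a voiceless palatal stop. The preceding trigger /s/ is alveolar, so /c/ must become alveolar as well.
Changing only its place to alveolar gives [t] — the voiceless alveolar stop.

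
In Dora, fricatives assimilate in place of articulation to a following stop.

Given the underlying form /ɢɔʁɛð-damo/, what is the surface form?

/ð/ is a voiced dental fricative. The following trigger /d/ is alveolar, so /ð/ must become alveolar as well.
A voiced alveolar fricative is [z], so the surface segment is [z].

[ɢɔʁɛzdamo]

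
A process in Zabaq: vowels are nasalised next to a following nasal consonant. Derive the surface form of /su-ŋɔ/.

[sũŋɔ]

/u/ sits next to the nasal /ŋ/ and is therefore nasalised to [ũ].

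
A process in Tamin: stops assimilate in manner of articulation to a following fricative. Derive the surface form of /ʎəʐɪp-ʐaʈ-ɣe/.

The rule targets /p/ (voiceless bilabial stop), which sits before the trigger /ʐ/ (fricative).
Changing only its manner to fricative gives [ɸ] — the voiceless bilabial fricative.
The same rule applies at the second boundary: /ʈ/ → [ʂ] next to /ɣ/.

[ʎəʐɪɸʐaʂɣe]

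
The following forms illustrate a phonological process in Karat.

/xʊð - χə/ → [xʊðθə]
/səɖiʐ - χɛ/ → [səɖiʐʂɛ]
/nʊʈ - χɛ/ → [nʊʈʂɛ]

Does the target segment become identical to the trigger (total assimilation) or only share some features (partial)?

The segment that alternates is /χ/, which surfaces as [θ] when adjacent to /ð/.
The change uvular → dental matches the place of the preceding /ð/, identifying this as place assimilation.
Manner and voice are unchanged, so the assimilation is partial, not total.
Checking the remaining alternations: /χ/ → [ʂ] after /ʐ/ (uvular → retroflex, matching retroflex); /χ/ → [ʂ] after /ʈ/ (uvular → retroflex, matching retroflex) — only place changes, and always toward the preceding segment.

partial assimilation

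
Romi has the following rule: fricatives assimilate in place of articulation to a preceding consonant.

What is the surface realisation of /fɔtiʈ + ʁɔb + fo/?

The rule targets /ʁ/ (voiced uvular fricative), which sits after the trigger /ʈ/ (retroflex).
A voiced retroflex fricative is [ʐ], so the surface segment is [ʐ].
The same rule applies at the second boundary: /f/ → [ɸ] next to /b/.

[fɔtiʈʐɔbɸo]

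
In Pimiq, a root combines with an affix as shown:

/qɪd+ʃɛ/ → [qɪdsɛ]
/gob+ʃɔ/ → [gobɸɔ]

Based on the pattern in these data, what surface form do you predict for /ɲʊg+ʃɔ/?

The data show progressive place assimilation: /ʃ/ → [s] after /d/; /ʃ/ → [ɸ] after /b/. In each pair only place changes, matching the preceding consonant, while manner and voice stay constant.
The rule targets /ʃ/ (voiceless postalveolar fricative), which sits after the trigger /g/ (velar).
A voiceless velar fricative is [x], so the surface segment is [x].

[ɲʊgxɔ]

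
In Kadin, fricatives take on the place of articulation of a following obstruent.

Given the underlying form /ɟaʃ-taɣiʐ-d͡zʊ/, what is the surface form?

/ʃ/ is a voiceless postalveolar fricative. The following trigger /t/ is alveolar, so /ʃ/ must become alveolar as well.
Changing only its place to alveolar gives [s] — the voiceless alveolar fricative.
At the second juncture, /ʐ/ likewise becomes [z] adjacent to /d͡z/.

[ɟastaɣizd͡zʊ]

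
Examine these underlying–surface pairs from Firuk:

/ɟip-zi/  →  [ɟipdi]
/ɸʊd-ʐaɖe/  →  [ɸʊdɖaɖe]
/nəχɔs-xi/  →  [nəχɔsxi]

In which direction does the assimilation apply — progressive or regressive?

progressive

Comparing underlying and surface forms, /z/ → [d] is the alternation; the neighbouring /p/ is constant.
The change fricative → stop matches the manner of the preceding /p/, identifying this as manner assimilation.
The same holds elsewhere in the data: /ʐ/ → [ɖ] after /d/ (fricative → stop, matching a stop) — only manner changes, and always toward the preceding segment.
Nothing changes in [nəχɔsxi]: there the adjacent consonants already agree in manner (/x/ and /s/ are both fricatives), so this form is consistent with the same rule.
The trigger is the preceding segment, so the direction is progressive (perseverative).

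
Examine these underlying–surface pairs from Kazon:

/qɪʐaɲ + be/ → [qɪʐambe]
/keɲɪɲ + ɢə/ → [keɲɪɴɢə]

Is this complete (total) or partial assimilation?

partial assimilation

Comparing underlying and surface forms, /ɲ/ → [m] is the alternation; the neighbouring /b/ is constant.
/ɲ/ is palatal while /b/ is bilabial; the output [m] is bilabial, matching the trigger — so the feature that spreads is place.
Manner and voice are unchanged, so the assimilation is partial, not total.
The other alternating form patterns the same way: /ɲ/ → [ɴ] before /ɢ/ (palatal → uvular, matching uvular) — only place changes, and always toward the following segment.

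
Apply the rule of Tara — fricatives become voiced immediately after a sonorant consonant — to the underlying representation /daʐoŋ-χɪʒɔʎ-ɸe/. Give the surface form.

The rule targets /χ/ (voiceless uvular fricative), which sits after the trigger /ŋ/ (voiced).
Changing only its voicing to voiced gives [ʁ] — the voiced uvular fricative.
The same rule applies at the second boundary: /ɸ/ → [β] next to /ʎ/.

[daʐoŋʁɪʒɔʎβe]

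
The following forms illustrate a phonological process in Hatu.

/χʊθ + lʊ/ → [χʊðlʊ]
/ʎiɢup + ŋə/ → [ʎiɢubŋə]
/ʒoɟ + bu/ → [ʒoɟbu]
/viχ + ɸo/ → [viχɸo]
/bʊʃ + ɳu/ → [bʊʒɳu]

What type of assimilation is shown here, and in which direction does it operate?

regressive voicing assimilation

Underlying /θ/ is realised as [ð] next to /l/; /l/ itself does not change.
The change voiceless → voiced matches the voicing of the following /l/, identifying this as voicing assimilation.
Place and manner are unchanged, so the assimilation is partial, not total.
Checking the remaining alternations: /p/ → [b] before /ŋ/ (voiceless → voiced, matching voiced); /ʃ/ → [ʒ] before /ɳ/ (voiceless → voiced, matching voiced) — only voicing changes, and always toward the following segment.
No alternation appears in [ʒoɟbu], [viχɸo]: there the adjacent consonants already agree in voicing (/ɟ/ and /b/ are both voiced; /χ/ and /ɸ/ are both voiceless), so these forms are consistent with the same rule.
The trigger is the following segment, so the direction is regressive (anticipatory).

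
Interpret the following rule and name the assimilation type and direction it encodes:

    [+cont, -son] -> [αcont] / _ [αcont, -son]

The shared variable α links the value of [cont] on the target to that of the neighbouring obstruent. [cont] distinguishes stops from fricatives — a manner-of-articulation feature — so this is manner assimilation.
The conditioning segment sits to the right of the focus bar, meaning the trigger follows the segment that changes — regressive assimilation.

regressive manner assimilation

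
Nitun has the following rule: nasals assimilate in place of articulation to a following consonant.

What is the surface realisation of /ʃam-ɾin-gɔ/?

[ʃanɾiŋgɔ]

/m/ is a voiced bilabial nasal. The following trigger /ɾ/ is alveolar, so /m/ must become alveolar as well.
Changing only its place to alveolar gives [n] — the voiced alveolar nasal.
At the second juncture, /n/ likewise becomes [ŋ] adjacent to /g/.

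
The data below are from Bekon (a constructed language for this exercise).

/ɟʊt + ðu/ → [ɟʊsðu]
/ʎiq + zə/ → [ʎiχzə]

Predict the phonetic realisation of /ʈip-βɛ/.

[ʈiɸβɛ]

The data show regressive manner assimilation: /t/ → [s] before /ð/; /q/ → [χ] before /z/. In each pair only manner changes, matching the following consonant, while place and voice stay constant.
The rule targets /p/ (voiceless bilabial stop), which sits before the trigger /β/ (fricative).
A voiceless bilabial fricative is [ɸ], so the surface segment is [ɸ].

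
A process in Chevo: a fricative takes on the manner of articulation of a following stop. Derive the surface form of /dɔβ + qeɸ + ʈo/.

/β/ is a voiced bilabial fricative. The following trigger /q/ is a stop, so /β/ must become a stop as well.
The voiced bilabial stop is [b], so /β/ → [b].
The same rule applies at the second boundary: /ɸ/ → [p] next to /ʈ/.

[dɔbqepʈo]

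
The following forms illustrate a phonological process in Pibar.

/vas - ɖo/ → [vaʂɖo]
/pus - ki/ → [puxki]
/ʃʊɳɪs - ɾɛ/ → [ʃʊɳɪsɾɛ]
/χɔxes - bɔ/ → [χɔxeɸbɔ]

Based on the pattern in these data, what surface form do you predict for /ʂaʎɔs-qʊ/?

The data show regressive place assimilation: /s/ → [ʂ] before /ɖ/; /s/ → [x] before /k/; /s/ → [ɸ] before /b/. In each pair only place changes, matching the following consonant, while manner and voice stay constant.
No alternation appears in [ʃʊɳɪsɾɛ]: there the adjacent consonants already agree in place (/s/ and /ɾ/ are both alveolar), so this form is consistent with the same rule.
The rule targets /s/ (voiceless alveolar fricative), which sits before the trigger /q/ (uvular).
Changing only its place to uvular gives [χ] — the voiceless uvular fricative.

[ʂaʎɔχqʊ]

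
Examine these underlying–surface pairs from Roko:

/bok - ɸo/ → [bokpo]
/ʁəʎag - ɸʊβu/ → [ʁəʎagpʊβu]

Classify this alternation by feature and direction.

The segment that alternates is /ɸ/, which surfaces as [p] when adjacent to /k/.
/ɸ/ is a fricative while /k/ is a stop; the output [p] is a stop, matching the trigger — so the feature that spreads is manner.
Place and voice are unchanged, so the assimilation is partial, not total.
The same holds elsewhere in the data: /ɸ/ → [p] after /g/ (fricative → stop, matching a stop) — only manner changes, and always toward the preceding segment.
Since the segment that changes follows the conditioning segment, the assimilation is progressive.

progressive manner assimilation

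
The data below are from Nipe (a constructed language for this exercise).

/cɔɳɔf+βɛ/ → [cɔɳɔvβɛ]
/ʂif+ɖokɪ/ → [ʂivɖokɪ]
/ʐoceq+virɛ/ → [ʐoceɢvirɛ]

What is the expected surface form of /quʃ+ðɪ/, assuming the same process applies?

[quʒðɪ]

The data show regressive voicing assimilation: /f/ → [v] before /β/; /f/ → [v] before /ɖ/; /q/ → [ɢ] before /v/. In each pair only voicing changes, matching the following consonant, while place and manner stay constant.
The rule targets /ʃ/ (voiceless postalveolar fricative), which sits before the trigger /ð/ (voiced).
The voiced postalveolar fricative is [ʒ], so /ʃ/ → [ʒ].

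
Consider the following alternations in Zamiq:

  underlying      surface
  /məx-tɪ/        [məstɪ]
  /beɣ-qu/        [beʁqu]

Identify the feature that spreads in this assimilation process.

place

Underlying /x/ is realised as [s] next to /t/; /t/ itself does not change.
/x/ is velar while /t/ is alveolar; the output [s] is alveolar, matching the trigger — so the feature that spreads is place.
Checking the remaining alternation: /ɣ/ → [ʁ] before /q/ (velar → uvular, matching uvular) — only place changes, and always toward the following segment.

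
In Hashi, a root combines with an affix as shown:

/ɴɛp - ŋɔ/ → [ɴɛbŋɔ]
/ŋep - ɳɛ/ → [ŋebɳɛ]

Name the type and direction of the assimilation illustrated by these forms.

regressive voicing assimilation

The segment that alternates is /p/, which surfaces as [b] when adjacent to /ŋ/.
The change voiceless → voiced matches the voicing of the following /ŋ/, identifying this as voicing assimilation.
Place and manner are unchanged, so the assimilation is partial, not total.
The same holds elsewhere in the data: /p/ → [b] before /ɳ/ (voiceless → voiced, matching voiced) — only voicing changes, and always toward the following segment.
Since the segment that changes precedes the conditioning segment, the assimilation is regressive.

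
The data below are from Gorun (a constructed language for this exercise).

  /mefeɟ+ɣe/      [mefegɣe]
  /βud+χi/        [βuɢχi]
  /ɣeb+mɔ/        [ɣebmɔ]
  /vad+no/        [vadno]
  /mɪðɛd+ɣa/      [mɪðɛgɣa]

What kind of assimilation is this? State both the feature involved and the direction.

Underlying /ɟ/ is realised as [g] next to /ɣ/; /ɣ/ itself does not change.
/ɟ/ is palatal while /ɣ/ is velar; the output [g] is velar, matching the trigger — so the feature that spreads is place.
Manner and voice are unchanged, so the assimilation is partial, not total.
The other alternating forms pattern the same way: /d/ → [ɢ] before /χ/ (alveolar → uvular, matching uvular); /d/ → [g] before /ɣ/ (alveolar → velar, matching velar) — only place changes, and always toward the following segment.
Nothing changes in [ɣebmɔ], [vadno]: there the adjacent consonants already agree in place (/b/ and /m/ are both bilabial; /d/ and /n/ are both alveolar), so these forms are consistent with the same rule.
The trigger is the following segment, so the direction is regressive (anticipatory).

regressive place assimilation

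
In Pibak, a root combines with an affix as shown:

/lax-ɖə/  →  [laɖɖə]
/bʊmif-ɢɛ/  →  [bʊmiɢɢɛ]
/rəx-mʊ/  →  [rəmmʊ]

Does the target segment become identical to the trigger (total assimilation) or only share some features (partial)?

total assimilation

The segment that alternates is /x/, which surfaces as [ɖ] when adjacent to /ɖ/.
The output [ɖ] is identical to the trigger /ɖ/ — every feature (place, manner, voicing) has been copied — so this is total assimilation.
The other forms behave the same way: /f/ → [ɢ] before /ɢ/; /x/ → [m] before /m/ — in each case the output is a copy of the following consonant.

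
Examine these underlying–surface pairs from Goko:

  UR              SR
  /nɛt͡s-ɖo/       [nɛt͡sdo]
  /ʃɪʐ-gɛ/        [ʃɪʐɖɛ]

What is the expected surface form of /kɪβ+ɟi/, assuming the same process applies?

[kɪβbi]

The data show progressive place assimilation: /ɖ/ → [d] after /t͡s/; /g/ → [ɖ] after /ʐ/. In each pair only place changes, matching the preceding consonant, while manner and voice stay constant.
The rule targets /ɟ/ (voiced palatal stop), which sits after the trigger /β/ (bilabial).
The voiced bilabial stop is [b], so /ɟ/ → [b].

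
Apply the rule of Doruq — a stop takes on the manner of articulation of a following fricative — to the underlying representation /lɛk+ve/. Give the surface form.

[lɛxve]

/k/ is a voiceless velar stop. The following trigger /v/ is a fricative, so /k/ must become a fricative as well.
A voiceless velar fricative is [x], so the surface segment is [x].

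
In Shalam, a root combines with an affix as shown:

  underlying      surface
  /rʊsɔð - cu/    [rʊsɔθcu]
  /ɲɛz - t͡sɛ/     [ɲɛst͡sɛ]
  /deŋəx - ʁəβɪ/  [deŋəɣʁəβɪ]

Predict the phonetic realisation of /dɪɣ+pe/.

The data show regressive voicing assimilation: /ð/ → [θ] before /c/; /z/ → [s] before /t͡s/; /x/ → [ɣ] before /ʁ/. In each pair only voicing changes, matching the following consonant, while place and manner stay constant.
/ɣ/ is a voiced velar fricative. The following trigger /p/ is voiceless, so /ɣ/ must become voiceless as well.
Changing only its voicing to voiceless gives [x] — the voiceless velar fricative.

[dɪxpe]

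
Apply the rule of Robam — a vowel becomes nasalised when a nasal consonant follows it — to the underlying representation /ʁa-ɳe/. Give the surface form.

/a/ sits next to the nasal /ɳ/ and is therefore nasalised to [ã].

[ʁãɳe]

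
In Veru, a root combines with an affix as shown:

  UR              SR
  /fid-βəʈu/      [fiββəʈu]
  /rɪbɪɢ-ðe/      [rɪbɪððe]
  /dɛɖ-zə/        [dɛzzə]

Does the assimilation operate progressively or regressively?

Comparing underlying and surface forms, /d/ → [β] is the alternation; the neighbouring /β/ is constant.
The output [β] is identical to the trigger /β/ — every feature (place, manner, voicing) has been copied — so this is total assimilation.
The remaining alternations confirm this: /ɢ/ → [ð] before /ð/; /ɖ/ → [z] before /z/ — in each case the output is a copy of the following consonant.
The trigger is the following segment, so the direction is regressive (anticipatory).

regressive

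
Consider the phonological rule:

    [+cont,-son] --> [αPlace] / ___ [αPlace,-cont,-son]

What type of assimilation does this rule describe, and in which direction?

The rule copies the place features (abbreviated [Place]) from the environment onto the target, so the assimilating feature is place.
The conditioning segment sits to the right of the focus bar, meaning the trigger follows the segment that changes — regressive assimilation.

regressive place assimilation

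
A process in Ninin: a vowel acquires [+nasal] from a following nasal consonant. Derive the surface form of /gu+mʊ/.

[gũmʊ]

The vowel /u/ is adjacent to the following nasal /m/, so it acquires [+nasal] and surfaces as [ũ].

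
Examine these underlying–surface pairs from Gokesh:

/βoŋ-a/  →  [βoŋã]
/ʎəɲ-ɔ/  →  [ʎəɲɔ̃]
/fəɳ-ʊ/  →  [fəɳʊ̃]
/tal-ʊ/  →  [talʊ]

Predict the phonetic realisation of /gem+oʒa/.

The data show progressive nasality assimilation (vowel nasalisation): /a/ → [ã] after /ŋ/; /ɔ/ → [ɔ̃] after /ɲ/; /ʊ/ → [ʊ̃] after /ɳ/ — a vowel is nasalised by an immediately preceding nasal consonant.
No change occurs in [talʊ] because the vowel at the boundary is adjacent to an oral consonant, not a nasal (/ʊ/ next to /l/).
/o/ sits next to the nasal /m/ and is therefore nasalised to [õ].

[gemõʒa]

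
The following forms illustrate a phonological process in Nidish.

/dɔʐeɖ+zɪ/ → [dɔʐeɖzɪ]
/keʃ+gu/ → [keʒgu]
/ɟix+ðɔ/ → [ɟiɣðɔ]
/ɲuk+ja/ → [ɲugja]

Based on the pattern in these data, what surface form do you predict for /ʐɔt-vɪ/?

The data show regressive voicing assimilation: /ʃ/ → [ʒ] before /g/; /x/ → [ɣ] before /ð/; /k/ → [g] before /j/. In each pair only voicing changes, matching the following consonant, while place and manner stay constant.
Nothing changes in [dɔʐeɖzɪ]: there the adjacent consonants already agree in voicing (/ɖ/ and /z/ are both voiced), so this form is consistent with the same rule.
/t/ is a voiceless alveolar stop. The following trigger /v/ is voiced, so /t/ must become voiced as well.
Changing only its voicing to voiced gives [d] — the voiced alveolar stop.

[ʐɔdvɪ]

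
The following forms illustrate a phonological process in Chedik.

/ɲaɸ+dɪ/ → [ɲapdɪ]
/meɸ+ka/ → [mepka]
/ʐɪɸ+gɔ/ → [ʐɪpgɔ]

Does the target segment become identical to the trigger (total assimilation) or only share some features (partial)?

Underlying /ɸ/ is realised as [p] next to /d/; /d/ itself does not change.
The change fricative → stop matches the manner of the following /d/, identifying this as manner assimilation.
Place and voice are unchanged, so the assimilation is partial, not total.
The other alternating forms pattern the same way: /ɸ/ → [p] before /k/ (fricative → stop, matching a stop); /ɸ/ → [p] before /g/ (fricative → stop, matching a stop) — only manner changes, and always toward the following segment.

partial assimilation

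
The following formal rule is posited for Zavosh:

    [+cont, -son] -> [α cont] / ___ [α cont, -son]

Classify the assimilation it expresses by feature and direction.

The shared variable α links the value of [cont] on the target to that of the neighbouring obstruent. [cont] distinguishes stops from fricatives — a manner-of-articulation feature — so this is manner assimilation.
Since the environment is written after the underscore, the trigger follows the target; the direction is regressive.

regressive manner assimilation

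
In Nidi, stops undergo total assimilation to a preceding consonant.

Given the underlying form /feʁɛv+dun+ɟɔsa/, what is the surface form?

[feʁɛvvunnɔsa]

/d/ is the segment targeted by the rule; it sits immediately after /v/, so it assimilates completely and surfaces as [v].
At the second juncture, /ɟ/ likewise becomes [n] adjacent to /n/.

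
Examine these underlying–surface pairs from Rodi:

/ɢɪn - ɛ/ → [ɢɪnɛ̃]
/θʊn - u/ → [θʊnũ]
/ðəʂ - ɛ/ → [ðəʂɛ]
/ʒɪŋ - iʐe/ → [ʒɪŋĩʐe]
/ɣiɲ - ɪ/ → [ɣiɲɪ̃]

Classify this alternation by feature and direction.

progressive nasality assimilation (vowel nasalisation)

The vowel /ɛ/ surfaces as nasalised [ɛ̃] next to the preceding nasal /n/ — it has acquired the [+nasal] feature of its neighbour.
The other forms show the same pattern: /u/ → [ũ] after /n/; /i/ → [ĩ] after /ŋ/; /ɪ/ → [ɪ̃] after /ɲ/ — each time a vowel is nasalised next to a preceding nasal.
No change occurs in [ðəʂɛ] because the vowel at the boundary is adjacent to an oral consonant, not a nasal (/ɛ/ next to /ʂ/).
Because the conditioning nasal is to the left of the vowel that changes, the process is progressive (perseverative).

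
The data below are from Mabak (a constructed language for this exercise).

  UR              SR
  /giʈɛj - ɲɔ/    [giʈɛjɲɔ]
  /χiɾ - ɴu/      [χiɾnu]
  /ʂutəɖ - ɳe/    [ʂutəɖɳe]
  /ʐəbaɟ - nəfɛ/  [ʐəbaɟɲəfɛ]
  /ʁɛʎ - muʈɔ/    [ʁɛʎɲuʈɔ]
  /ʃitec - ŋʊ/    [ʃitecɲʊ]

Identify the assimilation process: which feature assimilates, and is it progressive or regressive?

The segment that alternates is /ɴ/, which surfaces as [n] when adjacent to /ɾ/.
The change uvular → alveolar matches the place of the preceding /ɾ/, identifying this as place assimilation.
Manner and voice are unchanged, so the assimilation is partial, not total.
The same holds elsewhere in the data: /n/ → [ɲ] after /ɟ/ (alveolar → palatal, matching palatal); /m/ → [ɲ] after /ʎ/ (bilabial → palatal, matching palatal); /ŋ/ → [ɲ] after /c/ (velar → palatal, matching palatal) — only place changes, and always toward the preceding segment.
No alternation appears in [giʈɛjɲɔ], [ʂutəɖɳe]: there the adjacent consonants already agree in place (/ɲ/ and /j/ are both palatal; /ɳ/ and /ɖ/ are both retroflex), so these forms are consistent with the same rule.
The trigger is the preceding segment, so the direction is progressive (perseverative).

progressive place assimilation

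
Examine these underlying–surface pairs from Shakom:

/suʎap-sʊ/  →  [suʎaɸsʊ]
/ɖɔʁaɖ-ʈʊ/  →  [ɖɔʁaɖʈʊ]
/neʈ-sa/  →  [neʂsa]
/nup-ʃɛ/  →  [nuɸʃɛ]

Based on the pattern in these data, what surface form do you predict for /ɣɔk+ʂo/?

[ɣɔxʂo]

The data show regressive manner assimilation: /p/ → [ɸ] before /s/; /ʈ/ → [ʂ] before /s/; /p/ → [ɸ] before /ʃ/. In each pair only manner changes, matching the following consonant, while place and voice stay constant.
No alternation appears in [ɖɔʁaɖʈʊ]: there the adjacent consonants already agree in manner (/ɖ/ and /ʈ/ are both stops), so this form is consistent with the same rule.
The rule targets /k/ (voiceless velar stop), which sits before the trigger /ʂ/ (fricative).
A voiceless velar fricative is [x], so the surface segment is [x].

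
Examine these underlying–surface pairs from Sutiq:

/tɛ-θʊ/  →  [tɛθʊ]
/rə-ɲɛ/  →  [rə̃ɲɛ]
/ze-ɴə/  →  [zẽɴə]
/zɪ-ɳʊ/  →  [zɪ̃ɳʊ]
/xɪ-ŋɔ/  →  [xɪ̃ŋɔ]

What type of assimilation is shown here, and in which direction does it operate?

The vowel /ə/ surfaces as nasalised [ə̃] next to the following nasal /ɲ/ — it has acquired the [+nasal] feature of its neighbour.
Likewise in the remaining data: /e/ → [ẽ] before /ɴ/; /ɪ/ → [ɪ̃] before /ɳ/; /ɪ/ → [ɪ̃] before /ŋ/ — each time a vowel is nasalised next to a following nasal.
No change occurs in [tɛθʊ] because the vowel at the boundary is adjacent to an oral consonant, not a nasal (/ɛ/ next to /θ/).
Because the conditioning nasal is to the right of the vowel that changes, the process is regressive (anticipatory).

regressive nasality assimilation (vowel nasalisation)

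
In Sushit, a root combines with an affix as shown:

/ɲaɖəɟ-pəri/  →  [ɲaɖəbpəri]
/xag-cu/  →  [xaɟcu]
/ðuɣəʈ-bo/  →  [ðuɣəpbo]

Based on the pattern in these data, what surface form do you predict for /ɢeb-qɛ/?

The data show regressive place assimilation: /ɟ/ → [b] before /p/; /g/ → [ɟ] before /c/; /ʈ/ → [p] before /b/. In each pair only place changes, matching the following consonant, while manner and voice stay constant.
The rule targets /b/ (voiced bilabial stop), which sits before the trigger /q/ (uvular).
The voiced uvular stop is [ɢ], so /b/ → [ɢ].

[ɢeɢqɛ]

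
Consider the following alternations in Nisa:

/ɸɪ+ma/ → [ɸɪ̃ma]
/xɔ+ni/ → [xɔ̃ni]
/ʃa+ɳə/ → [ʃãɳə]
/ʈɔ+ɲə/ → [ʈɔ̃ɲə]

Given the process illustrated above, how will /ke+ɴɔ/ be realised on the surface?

[kẽɴɔ]

The data show regressive nasality assimilation (vowel nasalisation): /ɪ/ → [ɪ̃] before /m/; /ɔ/ → [ɔ̃] before /n/; /a/ → [ã] before /ɳ/; /ɔ/ → [ɔ̃] before /ɲ/ — a vowel is nasalised by an immediately following nasal consonant.
/e/ sits next to the nasal /ɴ/ and is therefore nasalised to [ẽ].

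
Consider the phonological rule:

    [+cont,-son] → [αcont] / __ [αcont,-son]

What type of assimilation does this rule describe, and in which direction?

The shared variable α links the value of [cont] on the target to that of the neighbouring obstruent. [cont] distinguishes stops from fricatives — a manner-of-articulation feature — so this is manner assimilation.
Since the environment is written after the underscore, the trigger follows the target; the direction is regressive.

regressive manner assimilation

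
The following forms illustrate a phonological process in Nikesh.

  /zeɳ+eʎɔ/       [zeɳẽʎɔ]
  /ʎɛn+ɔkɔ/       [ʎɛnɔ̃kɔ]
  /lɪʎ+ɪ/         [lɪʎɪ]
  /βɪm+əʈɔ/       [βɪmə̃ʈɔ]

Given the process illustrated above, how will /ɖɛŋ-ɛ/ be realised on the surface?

The data show progressive nasality assimilation (vowel nasalisation): /e/ → [ẽ] after /ɳ/; /ɔ/ → [ɔ̃] after /n/; /ə/ → [ə̃] after /m/ — a vowel is nasalised by an immediately preceding nasal consonant.
No change occurs in [lɪʎɪ] because the vowel at the boundary is adjacent to an oral consonant, not a nasal (/ɪ/ next to /ʎ/).
The vowel /ɛ/ is adjacent to the preceding nasal /ŋ/, so it acquires [+nasal] and surfaces as [ɛ̃].

[ɖɛŋɛ̃]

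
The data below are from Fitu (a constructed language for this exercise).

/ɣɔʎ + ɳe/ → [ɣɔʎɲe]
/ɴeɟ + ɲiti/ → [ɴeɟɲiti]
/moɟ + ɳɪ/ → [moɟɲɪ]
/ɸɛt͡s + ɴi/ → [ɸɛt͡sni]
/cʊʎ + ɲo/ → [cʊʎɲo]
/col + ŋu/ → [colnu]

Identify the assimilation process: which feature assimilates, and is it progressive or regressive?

Comparing underlying and surface forms, /ɳ/ → [ɲ] is the alternation; the neighbouring /ʎ/ is constant.
/ɳ/ is retroflex while /ʎ/ is palatal; the output [ɲ] is palatal, matching the trigger — so the feature that spreads is place.
Manner and voice are unchanged, so the assimilation is partial, not total.
The same holds elsewhere in the data: /ɳ/ → [ɲ] after /ɟ/ (retroflex → palatal, matching palatal); /ɴ/ → [n] after /t͡s/ (uvular → alveolar, matching alveolar); /ŋ/ → [n] after /l/ (velar → alveolar, matching alveolar) — only place changes, and always toward the preceding segment.
No alternation appears in [ɴeɟɲiti], [cʊʎɲo]: there the adjacent consonants already agree in place (/ɲ/ and /ɟ/ are both palatal; /ɲ/ and /ʎ/ are both palatal), so these forms are consistent with the same rule.
The trigger is the preceding segment, so the direction is progressive (perseverative).

progressive place assimilation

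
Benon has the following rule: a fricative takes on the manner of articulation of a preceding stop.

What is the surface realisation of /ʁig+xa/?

[ʁigka]

/x/ is a voiceless velar fricative. The preceding trigger /g/ is a stop, so /x/ must become a stop as well.
The voiceless velar stop is [k], so /x/ → [k].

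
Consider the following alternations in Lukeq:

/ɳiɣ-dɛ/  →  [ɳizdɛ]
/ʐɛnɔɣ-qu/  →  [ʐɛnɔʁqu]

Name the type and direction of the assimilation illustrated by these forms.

Underlying /ɣ/ is realised as [z] next to /d/; /d/ itself does not change.
The change velar → alveolar matches the place of the following /d/, identifying this as place assimilation.
Manner and voice are unchanged, so the assimilation is partial, not total.
Checking the remaining alternation: /ɣ/ → [ʁ] before /q/ (velar → uvular, matching uvular) — only place changes, and always toward the following segment.
Since the segment that changes precedes the conditioning segment, the assimilation is regressive.

regressive place assimilation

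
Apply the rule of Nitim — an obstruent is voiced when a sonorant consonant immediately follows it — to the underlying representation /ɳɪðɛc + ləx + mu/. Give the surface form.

The rule targets /c/ (voiceless palatal stop), which sits before the trigger /l/ (voiced).
The voiced palatal stop is [ɟ], so /c/ → [ɟ].
At the second juncture, /x/ likewise becomes [ɣ] adjacent to /m/.

[ɳɪðɛɟləɣmu]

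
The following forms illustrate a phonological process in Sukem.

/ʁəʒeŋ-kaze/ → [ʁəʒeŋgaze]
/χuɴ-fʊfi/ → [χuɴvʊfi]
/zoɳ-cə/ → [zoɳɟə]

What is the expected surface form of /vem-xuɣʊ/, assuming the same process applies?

[vemɣuɣʊ]

The data show progressive voicing assimilation: /k/ → [g] after /ŋ/; /f/ → [v] after /ɴ/; /c/ → [ɟ] after /ɳ/. In each pair only voicing changes, matching the preceding consonant, while place and manner stay constant.
/x/ is a voiceless velar fricative. The preceding trigger /m/ is voiced, so /x/ must become voiced as well.
Changing only its voicing to voiced gives [ɣ] — the voiced velar fricative.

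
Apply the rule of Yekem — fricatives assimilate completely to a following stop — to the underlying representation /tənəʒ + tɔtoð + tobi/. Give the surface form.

/ʒ/ is the segment targeted by the rule; it sits immediately before /t/, so it assimilates completely and surfaces as [t].
At the second juncture, /ð/ likewise becomes [t] adjacent to /t/.

[tənəttɔtottobi]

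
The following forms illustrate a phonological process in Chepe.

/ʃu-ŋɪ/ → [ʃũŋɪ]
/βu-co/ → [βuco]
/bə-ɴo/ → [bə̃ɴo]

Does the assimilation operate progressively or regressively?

regressive

The vowel /u/ surfaces as nasalised [ũ] next to the following nasal /ŋ/ — it has acquired the [+nasal] feature of its neighbour.
Likewise in the remaining data: /ə/ → [ə̃] before /ɴ/ — each time a vowel is nasalised next to a following nasal.
No change occurs in [βuco] because the vowel at the boundary is adjacent to an oral consonant, not a nasal (/u/ next to /c/).
Because the conditioning nasal is to the right of the vowel that changes, the process is regressive (anticipatory).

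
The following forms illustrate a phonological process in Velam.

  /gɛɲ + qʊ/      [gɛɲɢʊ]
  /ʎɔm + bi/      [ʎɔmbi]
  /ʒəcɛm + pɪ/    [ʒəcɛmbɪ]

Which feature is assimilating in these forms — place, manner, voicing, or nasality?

The segment that alternates is /q/, which surfaces as [ɢ] when adjacent to /ɲ/.
/q/ is voiceless while /ɲ/ is voiced; the output [ɢ] is voiced, matching the trigger — so the feature that spreads is voicing.
Checking the remaining alternation: /p/ → [b] after /m/ (voiceless → voiced, matching voiced) — only voicing changes, and always toward the preceding segment.
No alternation appears in [ʎɔmbi]: there the adjacent consonants already agree in voicing (/b/ and /m/ are both voiced), so this form is consistent with the same rule.

voicing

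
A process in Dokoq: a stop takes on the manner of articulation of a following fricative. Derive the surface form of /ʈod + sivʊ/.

/d/ is a voiced alveolar stop. The following trigger /s/ is a fricative, so /d/ must become a fricative as well.
The voiced alveolar fricative is [z], so /d/ → [z].

[ʈozsivʊ]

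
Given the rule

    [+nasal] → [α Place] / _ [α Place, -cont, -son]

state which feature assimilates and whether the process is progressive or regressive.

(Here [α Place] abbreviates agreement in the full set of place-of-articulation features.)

The shared variable α links the value of the place features (abbreviated [Place]) on the target to the same value on the neighbouring segment, so place is the feature that assimilates.
Since the environment is written after the underscore, the trigger follows the target; the direction is regressive.

regressive place assimilation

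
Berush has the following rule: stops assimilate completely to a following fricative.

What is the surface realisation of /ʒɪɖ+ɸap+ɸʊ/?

[ʒɪɸɸaɸɸʊ]

/ɖ/ is the segment targeted by the rule; it sits immediately before /ɸ/, so it assimilates completely and surfaces as [ɸ].
The same rule applies at the second boundary: /p/ → [ɸ] next to /ɸ/.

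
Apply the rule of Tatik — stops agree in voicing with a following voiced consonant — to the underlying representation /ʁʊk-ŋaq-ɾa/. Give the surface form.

The rule targets /k/ (voiceless velar stop), which sits before the trigger /ŋ/ (voiced).
A voiced velar stop is [g], so the surface segment is [g].
The same rule applies at the second boundary: /q/ → [ɢ] next to /ɾ/.

[ʁʊgŋaɢɾa]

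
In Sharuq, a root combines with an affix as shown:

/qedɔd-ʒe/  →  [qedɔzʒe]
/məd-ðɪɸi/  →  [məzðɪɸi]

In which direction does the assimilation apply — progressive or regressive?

regressive

The segment that alternates is /d/, which surfaces as [z] when adjacent to /ʒ/.
/d/ is a stop while /ʒ/ is a fricative; the output [z] is a fricative, matching the trigger — so the feature that spreads is manner.
Checking the remaining alternation: /d/ → [z] before /ð/ (stop → fricative, matching a fricative) — only manner changes, and always toward the following segment.
The trigger is the following segment, so the direction is regressive (anticipatory).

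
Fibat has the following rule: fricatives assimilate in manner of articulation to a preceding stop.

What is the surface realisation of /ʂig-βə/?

[ʂigbə]

The rule targets /β/ (voiced bilabial fricative), which sits after the trigger /g/ (stop).
The voiced bilabial stop is [b], so /β/ → [b].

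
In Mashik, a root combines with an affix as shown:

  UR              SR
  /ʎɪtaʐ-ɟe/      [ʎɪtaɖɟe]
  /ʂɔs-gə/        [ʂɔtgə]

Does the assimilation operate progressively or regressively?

regressive

Underlying /ʐ/ is realised as [ɖ] next to /ɟ/; /ɟ/ itself does not change.
The change fricative → stop matches the manner of the following /ɟ/, identifying this as manner assimilation.
The other alternating form patterns the same way: /s/ → [t] before /g/ (fricative → stop, matching a stop) — only manner changes, and always toward the following segment.
The trigger is the following segment, so the direction is regressive (anticipatory).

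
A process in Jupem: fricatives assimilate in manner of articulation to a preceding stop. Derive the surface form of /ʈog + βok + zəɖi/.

The rule targets /β/ (voiced bilabial fricative), which sits after the trigger /g/ (stop).
The voiced bilabial stop is [b], so /β/ → [b].
The same rule applies at the second boundary: /z/ → [d] next to /k/.

[ʈogbokdəɖi]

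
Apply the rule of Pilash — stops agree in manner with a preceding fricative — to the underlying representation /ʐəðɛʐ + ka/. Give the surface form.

[ʐəðɛʐxa]

The rule targets /k/ (voiceless velar stop), which sits after the trigger /ʐ/ (fricative).
The voiceless velar fricative is [x], so /k/ → [x].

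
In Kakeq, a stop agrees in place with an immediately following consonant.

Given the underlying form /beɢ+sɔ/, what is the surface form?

The rule targets /ɢ/ (voiced uvular stop), which sits before the trigger /s/ (alveolar).
A voiced alveolar stop is [d], so the surface segment is [d].

[bedsɔ]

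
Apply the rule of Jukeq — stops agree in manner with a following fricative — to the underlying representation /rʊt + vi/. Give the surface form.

/t/ is a voiceless alveolar stop. The following trigger /v/ is a fricative, so /t/ must become a fricative as well.
The voiceless alveolar fricative is [s], so /t/ → [s].

[rʊsvi]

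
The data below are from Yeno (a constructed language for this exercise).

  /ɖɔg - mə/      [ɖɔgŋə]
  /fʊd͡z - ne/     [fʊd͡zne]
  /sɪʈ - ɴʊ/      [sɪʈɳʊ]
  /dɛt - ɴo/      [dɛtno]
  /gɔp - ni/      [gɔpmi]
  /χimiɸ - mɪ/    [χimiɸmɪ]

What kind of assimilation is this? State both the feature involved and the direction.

Underlying /m/ is realised as [ŋ] next to /g/; /g/ itself does not change.
The change bilabial → velar matches the place of the preceding /g/, identifying this as place assimilation.
Manner and voice are unchanged, so the assimilation is partial, not total.
Checking the remaining alternations: /ɴ/ → [ɳ] after /ʈ/ (uvular → retroflex, matching retroflex); /ɴ/ → [n] after /t/ (uvular → alveolar, matching alveolar); /n/ → [m] after /p/ (alveolar → bilabial, matching bilabial) — only place changes, and always toward the preceding segment.
No alternation appears in [fʊd͡zne], [χimiɸmɪ]: there the adjacent consonants already agree in place (/n/ and /d͡z/ are both alveolar; /m/ and /ɸ/ are both bilabial), so these forms are consistent with the same rule.
Since the segment that changes follows the conditioning segment, the assimilation is progressive.

progressive place assimilation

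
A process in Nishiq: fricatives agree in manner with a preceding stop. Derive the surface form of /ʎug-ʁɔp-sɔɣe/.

The rule targets /ʁ/ (voiced uvular fricative), which sits after the trigger /g/ (stop).
A voiced uvular stop is [ɢ], so the surface segment is [ɢ].
The same rule applies at the second boundary: /s/ → [t] next to /p/.

[ʎugɢɔptɔɣe]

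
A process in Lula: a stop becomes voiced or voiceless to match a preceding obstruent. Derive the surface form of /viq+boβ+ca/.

/b/ is a voiced bilabial stop. The preceding trigger /q/ is voiceless, so /b/ must become voiceless as well.
The voiceless bilabial stop is [p], so /b/ → [p].
The same rule applies at the second boundary: /c/ → [ɟ] next to /β/.

[viqpoβɟa]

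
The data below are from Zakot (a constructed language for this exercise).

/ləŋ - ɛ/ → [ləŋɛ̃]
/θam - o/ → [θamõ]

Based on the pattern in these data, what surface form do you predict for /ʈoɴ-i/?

[ʈoɴĩ]

The data show progressive nasality assimilation (vowel nasalisation): /ɛ/ → [ɛ̃] after /ŋ/; /o/ → [õ] after /m/ — a vowel is nasalised by an immediately preceding nasal consonant.
The vowel /i/ is adjacent to the preceding nasal /ɴ/, so it acquires [+nasal] and surfaces as [ĩ].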